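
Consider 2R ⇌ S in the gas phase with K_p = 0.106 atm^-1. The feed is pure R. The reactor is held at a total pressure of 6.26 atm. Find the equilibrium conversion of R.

Basis: 1 mol R initially; let X = conversion of R. Extent ξ = 0.5X.
Species balance: n_R = 1 − X; n_S = 0.5X.
Total moles n_T = 1 − 0.5X.
Mole fractions y_i = n_i/n_T; K_p = p_S / (p_R^2) with p_i = y_i·P.
Equating to 0.106 atm^-1 and solving on 0 < X < 1: X = 0.477.

X = 0.477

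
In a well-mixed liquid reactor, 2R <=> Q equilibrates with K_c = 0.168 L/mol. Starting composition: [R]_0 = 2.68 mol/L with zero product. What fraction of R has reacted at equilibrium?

X = 0.364

Let X = conversion of R; extent ξ = 2.68X/2 mol/L.
Concentrations: [R] = 2.68 − 2.68X; [Q] = 1.34X.
K_c = [Q] / ([R]^2).
This equals 0.168 at X = 0.364 (the root in 0 < X < 1).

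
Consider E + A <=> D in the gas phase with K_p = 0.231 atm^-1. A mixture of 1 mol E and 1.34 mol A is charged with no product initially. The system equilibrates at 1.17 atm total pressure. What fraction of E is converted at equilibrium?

Take 1 mol E as basis and let X be its fractional conversion, so ξ = X.
Mole table: n_E = 1 − X; n_A = 1.34 − X; n_D = X.
n_T = Σnᵢ = 2.34 − X.
Mole fractions y_i = n_i/n_T; K_p = p_D / (p_E p_A) with p_i = y_i·P.
This yields a degree-2 equation in X; solving on (0,1), X = 0.129.

X = 0.129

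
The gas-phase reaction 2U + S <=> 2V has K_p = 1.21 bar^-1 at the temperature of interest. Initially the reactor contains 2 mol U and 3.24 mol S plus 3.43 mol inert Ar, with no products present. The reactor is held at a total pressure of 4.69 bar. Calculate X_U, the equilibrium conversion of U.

X = 0.577

Basis: 2 mol U initially; let X = conversion of U. Extent ξ = X.
At extent ξ: n_U = 2 − 2X; n_S = 3.24 − X; n_V = 2X; n_I = 3.43 (inert).
n_T = Σnᵢ = 8.67 − X.
With p_i = (n_i/n_T)P, K_p = p_V^2 / (p_U^2 p_S).
Setting this equal to 1.21 bar^-1 and taking the physical root (0 < X < 1) gives X = 0.577.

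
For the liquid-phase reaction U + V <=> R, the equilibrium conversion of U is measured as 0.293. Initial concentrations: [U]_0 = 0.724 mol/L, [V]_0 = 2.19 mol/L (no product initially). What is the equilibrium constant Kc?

Kc = 0.21 L/mol

Let X = conversion of U.
Concentrations: [U] = 0.724 − 0.724X; [V] = 2.19 − 0.724X; [R] = 0.724X.
At X = 0.293: [U] = 0.512, [V] = 1.98, [R] = 0.212.
Kc = [R] / ([U] [V]) = 0.21 L/mol.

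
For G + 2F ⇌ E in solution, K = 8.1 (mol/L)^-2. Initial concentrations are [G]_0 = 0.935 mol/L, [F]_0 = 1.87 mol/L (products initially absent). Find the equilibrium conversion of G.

Let X = conversion of G; extent ξ = 0.935·X mol/L.
Concentrations: [G] = 0.935 − 0.935X; [F] = 1.87 − 1.87X; [E] = 0.935X.
K = [E] / ([G] [F]^2).
This equals 8.1 at X = 0.708 (the root in 0 < X < 1).

X = 0.708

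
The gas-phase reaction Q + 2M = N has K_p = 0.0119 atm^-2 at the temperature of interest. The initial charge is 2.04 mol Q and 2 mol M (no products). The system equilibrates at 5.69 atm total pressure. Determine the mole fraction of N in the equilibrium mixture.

y_N = 0.040

Let X = conversion of M (basis 2 mol M); extent of reaction ξ = X.
Mole table: n_Q = 2.04 − X; n_M = 2 − 2X; n_N = X.
n_T = Σnᵢ = 4.04 − 2X.
y_i = n_i/n_T, p_i = y_i·P. K_p = p_N / (p_Q p_M^2).
Setting this equal to 0.0119 atm^-2 and taking the physical root (0 < X < 1) gives X = 0.150.
Then n_N = 0.15, n_T = 3.74, so y_N = 0.040.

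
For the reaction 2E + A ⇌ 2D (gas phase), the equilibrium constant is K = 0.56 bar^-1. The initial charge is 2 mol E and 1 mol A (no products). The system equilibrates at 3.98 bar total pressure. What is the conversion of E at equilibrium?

X = 0.415

Let X = conversion of E (basis 2 mol E); extent of reaction ξ = X.
Species balance: n_E = 2 − 2X; n_A = 1 − X; n_D = 2X.
n_T = Σnᵢ = 3 − X.
With p_i = (n_i/n_T)P, K = p_D^2 / (p_E^2 p_A).
Setting this equal to 0.56 bar^-1 and taking the physical root (0 < X < 1) gives X = 0.415.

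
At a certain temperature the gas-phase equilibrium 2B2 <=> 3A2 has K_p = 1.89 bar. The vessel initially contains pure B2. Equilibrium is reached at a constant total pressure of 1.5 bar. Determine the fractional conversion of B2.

X = 0.493

Basis: 1 mol B2 initially; let X = conversion of B2. Extent ξ = 0.5X.
Moles: n_B2 = 1 − X; n_A2 = 1.5X.
n_T = Σnᵢ = 1 + 0.5X.
Mole fractions y_i = n_i/n_T; K_p = p_A2^3 / (p_B2^2) with p_i = y_i·P.
Equating to 1.89 bar and solving on 0 < X < 1: X = 0.493.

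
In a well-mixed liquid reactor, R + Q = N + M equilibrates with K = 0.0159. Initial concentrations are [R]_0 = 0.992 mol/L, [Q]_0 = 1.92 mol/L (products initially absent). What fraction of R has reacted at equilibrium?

X = 0.155

Let X = conversion of R; extent ξ = 0.992·X mol/L.
Concentrations: [R] = 0.992 − 0.992X; [Q] = 1.92 − 0.992X; [N] = 0.992X; [M] = 0.992X.
K = [N] [M] / ([R] [Q]).
Equating to 0.0159: the physical root is X = 0.155.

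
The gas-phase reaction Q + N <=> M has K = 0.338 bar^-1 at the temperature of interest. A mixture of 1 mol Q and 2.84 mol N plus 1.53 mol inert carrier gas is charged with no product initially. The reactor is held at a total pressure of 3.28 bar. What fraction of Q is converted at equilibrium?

Basis: 1 mol Q initially; let X = conversion of Q. Extent ξ = X.
Mole table: n_Q = 1 − X; n_N = 2.84 − X; n_M = X; n_I = 1.53 (inert).
Summing: n_T = 5.37 − X.
Mole fractions y_i = n_i/n_T; K = p_M / (p_Q p_N) with p_i = y_i·P.
Setting this equal to 0.338 bar^-1 and taking the physical root (0 < X < 1) gives X = 0.355.

X = 0.355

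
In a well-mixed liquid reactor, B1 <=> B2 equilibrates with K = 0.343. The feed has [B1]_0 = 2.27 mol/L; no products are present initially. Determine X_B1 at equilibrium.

Let X = conversion of B1; extent ξ = 2.27·X mol/L.
Concentrations: [B1] = 2.27 − 2.27X; [B2] = 2.27X.
K = [B2] / ([B1]).
Setting equal to 0.343 and solving for X on (0,1) gives X = 0.255.

X = 0.255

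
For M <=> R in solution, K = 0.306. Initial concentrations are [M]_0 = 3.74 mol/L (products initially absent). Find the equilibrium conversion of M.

X = 0.234

Let X = conversion of M; extent ξ = 3.74·X mol/L.
Concentrations: [M] = 3.74 − 3.74X; [R] = 3.74X.
K = [R] / ([M]).
Setting equal to 0.306 and solving for X on (0,1) gives X = 0.234.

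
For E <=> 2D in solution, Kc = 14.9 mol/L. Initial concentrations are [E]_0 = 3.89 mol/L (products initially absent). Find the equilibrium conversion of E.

Let X = conversion of E; extent ξ = 3.89·X mol/L.
Concentrations: [E] = 3.89 − 3.89X; [D] = 7.78X.
Kc = [D]^2 / ([E]).
Solving Kc = 14.9 for X ∈ (0,1): X = 0.611.

X = 0.611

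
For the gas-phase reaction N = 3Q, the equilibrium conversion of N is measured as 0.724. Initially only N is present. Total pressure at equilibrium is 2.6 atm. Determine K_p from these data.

Basis: 1 mol N initially; let X = conversion of N. Extent ξ = X.
Moles: n_N = 1 − X; n_Q = 3X.
Summing: n_T = 1 + 2X.
At X = 0.724: n_N = 0.276, n_Q = 2.17, n_T = 2.45.
p_i = (n_i/n_T)·P. K_p = p_Q^3 / (p_N) = 41.9 atm^2.

K_p = 41.9 atm^2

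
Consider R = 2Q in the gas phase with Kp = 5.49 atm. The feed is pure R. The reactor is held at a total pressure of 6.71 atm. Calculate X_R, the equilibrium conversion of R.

X = 0.412

Let X = conversion of R (basis 1 mol R); extent of reaction ξ = X.
Mole table: n_R = 1 − X; n_Q = 2X.
n_T = Σnᵢ = 1 + X.
Mole fractions y_i = n_i/n_T; Kp = p_Q^2 / (p_R) with p_i = y_i·P.
Substituting and setting equal to 5.49 atm gives a polynomial in X; the root in (0,1) is X = 0.412.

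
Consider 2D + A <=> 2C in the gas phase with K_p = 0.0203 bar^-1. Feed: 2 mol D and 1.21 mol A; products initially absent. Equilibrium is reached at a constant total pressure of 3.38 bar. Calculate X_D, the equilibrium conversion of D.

X = 0.134

Basis: 2 mol D initially; let X = conversion of D. Extent ξ = X.
Species balance: n_D = 2 − 2X; n_A = 1.21 − X; n_C = 2X.
n_T = Σnᵢ = 3.21 − X.
y_i = n_i/n_T, p_i = y_i·P. K_p = p_C^2 / (p_D^2 p_A).
This yields a degree-3 equation in X; solving on (0,1), X = 0.134.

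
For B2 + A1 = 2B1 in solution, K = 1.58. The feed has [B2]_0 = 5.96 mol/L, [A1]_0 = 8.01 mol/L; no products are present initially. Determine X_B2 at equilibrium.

X = 0.444

Let X = conversion of B2; extent ξ = 5.96·X mol/L.
Concentrations: [B2] = 5.96 − 5.96X; [A1] = 8.01 − 5.96X; [B1] = 11.9X.
K = [B1]^2 / ([B2] [A1]).
Setting equal to 1.58 and solving for X on (0,1) gives X = 0.444.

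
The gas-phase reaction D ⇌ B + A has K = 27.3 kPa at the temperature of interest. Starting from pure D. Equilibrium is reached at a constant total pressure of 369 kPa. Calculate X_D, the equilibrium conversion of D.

X = 0.262

Basis: 1 mol D initially; let X = conversion of D. Extent ξ = X.
Moles: n_D = 1 − X; n_B = X; n_A = X.
Summing: n_T = 1 + X.
y_i = n_i/n_T, p_i = y_i·P. K = p_B p_A / (p_D).
Setting this equal to 27.3 kPa and taking the physical root (0 < X < 1) gives X = 0.262.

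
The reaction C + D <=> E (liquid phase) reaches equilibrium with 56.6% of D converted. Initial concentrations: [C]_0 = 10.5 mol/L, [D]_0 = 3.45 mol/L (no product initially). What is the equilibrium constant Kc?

Kc = 0.153 L/mol

Let X = conversion of D.
Concentrations: [C] = 10.5 − 3.45X; [D] = 3.45 − 3.45X; [E] = 3.45X.
At X = 0.566: [C] = 8.55, [D] = 1.5, [E] = 1.95.
Kc = [E] / ([C] [D]) = 0.153 L/mol.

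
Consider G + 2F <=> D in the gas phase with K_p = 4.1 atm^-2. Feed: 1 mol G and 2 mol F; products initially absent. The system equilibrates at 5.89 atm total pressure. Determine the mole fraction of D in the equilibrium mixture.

y_D = 0.681

Take 1 mol G as basis and let X be its fractional conversion, so ξ = X.
Species balance: n_G = 1 − X; n_F = 2 − 2X; n_D = X.
Total moles n_T = 3 − 2X.
y_i = n_i/n_T, p_i = y_i·P. K_p = p_D / (p_G p_F^2).
Equating to 4.1 atm^-2 and solving on 0 < X < 1: X = 0.865.
Then n_D = 0.865, n_T = 1.27, so y_D = 0.681.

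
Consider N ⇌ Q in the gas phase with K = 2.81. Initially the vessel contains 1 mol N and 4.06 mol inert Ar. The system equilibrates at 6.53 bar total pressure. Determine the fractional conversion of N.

X = 0.738

Let X = conversion of N (basis 1 mol N); extent of reaction ξ = X.
At extent ξ: n_N = 1 − X; n_Q = X; n_I = 4.06 (inert).
Total moles n_T = 5.06 (Δν = 0, constant).
With p_i = (n_i/n_T)P, K = p_Q / (p_N).
Substituting and setting equal to 2.81 gives a polynomial in X; the root in (0,1) is X = 0.738.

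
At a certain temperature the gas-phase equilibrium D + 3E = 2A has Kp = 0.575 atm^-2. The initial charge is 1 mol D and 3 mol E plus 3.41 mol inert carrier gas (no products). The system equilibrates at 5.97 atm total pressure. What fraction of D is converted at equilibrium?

Take 1 mol D as basis and let X be its fractional conversion, so ξ = X.
Mole table: n_D = 1 − X; n_E = 3 − 3X; n_A = 2X; n_I = 3.41 (inert).
n_T = Σnᵢ = 7.41 − 2X.
y_i = n_i/n_T, p_i = y_i·P. Kp = p_A^2 / (p_D p_E^3).
This yields a degree-4 equation in X; solving on (0,1), X = 0.485.

X = 0.485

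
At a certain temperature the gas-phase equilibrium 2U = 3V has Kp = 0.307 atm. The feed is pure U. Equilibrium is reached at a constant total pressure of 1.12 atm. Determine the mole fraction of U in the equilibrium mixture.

y_U = 0.559

Let X = conversion of U (basis 1 mol U); extent of reaction ξ = 0.5X.
Mole table: n_U = 1 − X; n_V = 1.5X.
Summing: n_T = 1 + 0.5X.
y_i = n_i/n_T, p_i = y_i·P. Kp = p_V^3 / (p_U^2).
Substituting and setting equal to 0.307 atm gives a polynomial in X; the root in (0,1) is X = 0.345.
Then n_U = 0.655, n_T = 1.17, so y_U = 0.559.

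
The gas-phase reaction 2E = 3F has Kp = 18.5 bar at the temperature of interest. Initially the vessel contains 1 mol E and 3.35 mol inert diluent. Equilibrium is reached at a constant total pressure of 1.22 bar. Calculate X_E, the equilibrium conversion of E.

Basis: 1 mol E initially; let X = conversion of E. Extent ξ = 0.5X.
Mole table: n_E = 1 − X; n_F = 1.5X; n_I = 3.35 (inert).
n_T = Σnᵢ = 4.35 + 0.5X.
With p_i = (n_i/n_T)P, Kp = p_F^3 / (p_E^2).
Substituting and setting equal to 18.5 bar gives a polynomial in X; the root in (0,1) is X = 0.835.

X = 0.835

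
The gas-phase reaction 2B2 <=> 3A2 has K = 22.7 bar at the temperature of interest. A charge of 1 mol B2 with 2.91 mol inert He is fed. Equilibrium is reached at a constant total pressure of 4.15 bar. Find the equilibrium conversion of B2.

X = 0.752

Basis: 1 mol B2 initially; let X = conversion of B2. Extent ξ = 0.5X.
At extent ξ: n_B2 = 1 − X; n_A2 = 1.5X; n_I = 2.91 (inert).
n_T = Σnᵢ = 3.91 + 0.5X.
Mole fractions y_i = n_i/n_T; K = p_A2^3 / (p_B2^2) with p_i = y_i·P.
Equating to 22.7 bar and solving on 0 < X < 1: X = 0.752.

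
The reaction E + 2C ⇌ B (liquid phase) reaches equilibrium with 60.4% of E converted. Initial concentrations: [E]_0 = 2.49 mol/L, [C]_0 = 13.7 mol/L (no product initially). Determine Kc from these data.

Let X = conversion of E.
Concentrations: [E] = 2.49 − 2.49X; [C] = 13.7 − 4.98X; [B] = 2.49X.
At X = 0.604: [E] = 0.986, [C] = 10.7, [B] = 1.5.
Kc = [B] / ([E] [C]^2) = 0.0133 (mol/L)^-2.

Kc = 0.0133 (mol/L)^-2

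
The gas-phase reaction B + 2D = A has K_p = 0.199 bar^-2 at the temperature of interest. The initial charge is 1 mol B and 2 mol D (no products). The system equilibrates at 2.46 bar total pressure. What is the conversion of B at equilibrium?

X = 0.293

Basis: 1 mol B initially; let X = conversion of B. Extent ξ = X.
Mole table: n_B = 1 − X; n_D = 2 − 2X; n_A = X.
Total moles n_T = 3 − 2X.
Mole fractions y_i = n_i/n_T; K_p = p_A / (p_B p_D^2) with p_i = y_i·P.
Setting this equal to 0.199 bar^-2 and taking the physical root (0 < X < 1) gives X = 0.293.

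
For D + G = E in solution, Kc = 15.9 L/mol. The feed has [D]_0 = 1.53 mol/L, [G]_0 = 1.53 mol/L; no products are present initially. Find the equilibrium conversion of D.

Let X = conversion of D; extent ξ = 1.53·X mol/L.
Concentrations: [D] = 1.53 − 1.53X; [G] = 1.53 − 1.53X; [E] = 1.53X.
Kc = [E] / ([D] [G]).
Setting equal to 15.9 and solving for X on (0,1) gives X = 0.817.

X = 0.817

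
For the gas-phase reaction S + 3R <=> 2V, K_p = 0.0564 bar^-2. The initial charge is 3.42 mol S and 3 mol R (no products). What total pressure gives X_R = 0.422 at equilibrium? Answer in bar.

Let X = conversion of R (basis 3 mol R); extent of reaction ξ = X.
Species balance: n_S = 3.42 − X; n_R = 3 − 3X; n_V = 2X.
Total moles n_T = 6.42 − 2X.
K_p = p_V^2 / (p_S p_R^3) with p_i = (n_i/n_T)·P.
At X = 0.422: the mole-fraction product g(X) = Π y_i^ν_i = 1.417. Since K_p = g(X)·P^{-2}, P = (g/K_p)^(1/2) = (1.417/0.0564)^(1/2) = 5.01 bar.

P = 5.01 bar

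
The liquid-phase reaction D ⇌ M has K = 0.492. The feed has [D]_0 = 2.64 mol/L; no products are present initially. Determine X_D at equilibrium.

X = 0.330

Let X = conversion of D; extent ξ = 2.64·X mol/L.
Concentrations: [D] = 2.64 − 2.64X; [M] = 2.64X.
K = [M] / ([D]).
This equals 0.492 at X = 0.330 (the root in 0 < X < 1).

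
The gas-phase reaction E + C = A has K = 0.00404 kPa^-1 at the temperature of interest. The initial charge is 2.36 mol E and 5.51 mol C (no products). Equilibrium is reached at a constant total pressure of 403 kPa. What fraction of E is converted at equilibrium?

Let X = conversion of E (basis 2.36 mol E); extent of reaction ξ = 2.36X.
At extent ξ: n_E = 2.36 − 2.36X; n_C = 5.51 − 2.36X; n_A = 2.36X.
Summing: n_T = 7.87 − 2.36X.
Mole fractions y_i = n_i/n_T; K = p_A / (p_E p_C) with p_i = y_i·P.
This yields a degree-2 equation in X; solving on (0,1), X = 0.512.

X = 0.512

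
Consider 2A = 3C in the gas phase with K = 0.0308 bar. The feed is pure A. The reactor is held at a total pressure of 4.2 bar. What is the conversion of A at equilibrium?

X = 0.121

Take 1 mol A as basis and let X be its fractional conversion, so ξ = 0.5X.
At extent ξ: n_A = 1 − X; n_C = 1.5X.
Total moles n_T = 1 + 0.5X.
With p_i = (n_i/n_T)P, K = p_C^3 / (p_A^2).
Substituting and setting equal to 0.0308 bar gives a polynomial in X; the root in (0,1) is X = 0.121.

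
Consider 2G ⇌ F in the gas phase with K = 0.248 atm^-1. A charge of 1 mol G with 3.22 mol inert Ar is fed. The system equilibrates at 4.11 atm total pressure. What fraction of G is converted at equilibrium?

Basis: 1 mol G initially; let X = conversion of G. Extent ξ = 0.5X.
Moles: n_G = 1 − X; n_F = 0.5X; n_I = 3.22 (inert).
n_T = Σnᵢ = 4.22 − 0.5X.
Mole fractions y_i = n_i/n_T; K = p_F / (p_G^2) with p_i = y_i·P.
This yields a degree-2 equation in X; solving on (0,1), X = 0.268.

X = 0.268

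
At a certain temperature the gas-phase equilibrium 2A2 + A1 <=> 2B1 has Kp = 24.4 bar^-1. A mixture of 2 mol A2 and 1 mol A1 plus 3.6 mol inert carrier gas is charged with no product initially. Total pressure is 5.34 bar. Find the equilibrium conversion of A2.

Take 2 mol A2 as basis and let X be its fractional conversion, so ξ = X.
At extent ξ: n_A2 = 2 − 2X; n_A1 = 1 − X; n_B1 = 2X; n_I = 3.6 (inert).
n_T = Σnᵢ = 6.6 − X.
y_i = n_i/n_T, p_i = y_i·P. Kp = p_B1^2 / (p_A2^2 p_A1).
Setting this equal to 24.4 bar^-1 and taking the physical root (0 < X < 1) gives X = 0.715.

X = 0.715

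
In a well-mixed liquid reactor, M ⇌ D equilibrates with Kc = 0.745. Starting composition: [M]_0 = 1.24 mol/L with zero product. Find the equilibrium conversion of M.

X = 0.427

Let X = conversion of M; extent ξ = 1.24·X mol/L.
Concentrations: [M] = 1.24 − 1.24X; [D] = 1.24X.
Kc = [D] / ([M]).
This equals 0.745 at X = 0.427 (the root in 0 < X < 1).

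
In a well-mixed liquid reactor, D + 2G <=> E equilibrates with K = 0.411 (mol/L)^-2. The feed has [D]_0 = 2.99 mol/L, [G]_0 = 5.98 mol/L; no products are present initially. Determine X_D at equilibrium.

X = 0.647

Let X = conversion of D; extent ξ = 2.99·X mol/L.
Concentrations: [D] = 2.99 − 2.99X; [G] = 5.98 − 5.98X; [E] = 2.99X.
K = [E] / ([D] [G]^2).
Equating to 0.411 (mol/L)^-2: the physical root is X = 0.647.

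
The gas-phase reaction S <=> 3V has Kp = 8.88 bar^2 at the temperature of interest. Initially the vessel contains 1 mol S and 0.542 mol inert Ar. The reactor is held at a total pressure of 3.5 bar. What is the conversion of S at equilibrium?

Take 1 mol S as basis and let X be its fractional conversion, so ξ = X.
Mole table: n_S = 1 − X; n_V = 3X; n_I = 0.542 (inert).
Summing: n_T = 1.54 + 2X.
With p_i = (n_i/n_T)P, Kp = p_V^3 / (p_S).
Setting this equal to 8.88 bar^2 and taking the physical root (0 < X < 1) gives X = 0.445.

X = 0.445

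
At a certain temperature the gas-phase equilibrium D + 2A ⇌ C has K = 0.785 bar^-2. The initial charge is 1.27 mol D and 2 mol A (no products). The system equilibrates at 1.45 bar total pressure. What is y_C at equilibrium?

y_C = 0.146

Let X = conversion of A (basis 2 mol A); extent of reaction ξ = X.
Species balance: n_D = 1.27 − X; n_A = 2 − 2X; n_C = X.
n_T = Σnᵢ = 3.27 − 2X.
Mole fractions y_i = n_i/n_T; K = p_C / (p_D p_A^2) with p_i = y_i·P.
Equating to 0.785 bar^-2 and solving on 0 < X < 1: X = 0.369.
Then n_C = 0.369, n_T = 2.53, so y_C = 0.146.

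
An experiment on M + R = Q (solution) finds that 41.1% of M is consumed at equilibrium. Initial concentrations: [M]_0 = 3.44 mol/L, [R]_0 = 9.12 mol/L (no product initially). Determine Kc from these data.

Let X = conversion of M.
Concentrations: [M] = 3.44 − 3.44X; [R] = 9.12 − 3.44X; [Q] = 3.44X.
At X = 0.411: [M] = 2.03, [R] = 7.71, [Q] = 1.41.
Kc = [Q] / ([M] [R]) = 0.0906 L/mol.

Kc = 0.0906 L/mol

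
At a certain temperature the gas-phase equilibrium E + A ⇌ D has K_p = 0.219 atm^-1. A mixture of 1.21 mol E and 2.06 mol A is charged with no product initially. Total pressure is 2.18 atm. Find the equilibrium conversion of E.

X = 0.222

Basis: 1.21 mol E initially; let X = conversion of E. Extent ξ = 1.21X.
Moles: n_E = 1.21 − 1.21X; n_A = 2.06 − 1.21X; n_D = 1.21X.
Summing: n_T = 3.27 − 1.21X.
With p_i = (n_i/n_T)P, K_p = p_D / (p_E p_A).
Setting this equal to 0.219 atm^-1 and taking the physical root (0 < X < 1) gives X = 0.222.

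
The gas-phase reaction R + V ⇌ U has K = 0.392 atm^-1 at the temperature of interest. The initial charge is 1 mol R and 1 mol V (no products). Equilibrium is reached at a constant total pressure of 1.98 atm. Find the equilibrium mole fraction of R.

Take 1 mol R as basis and let X be its fractional conversion, so ξ = X.
Mole table: n_R = 1 − X; n_V = 1 − X; n_U = X.
Total moles n_T = 2 − X.
Mole fractions y_i = n_i/n_T; K = p_U / (p_R p_V) with p_i = y_i·P.
Substituting and setting equal to 0.392 atm^-1 gives a polynomial in X; the root in (0,1) is X = 0.250.
Then n_R = 0.75, n_T = 1.75, so y_R = 0.429.

y_R = 0.429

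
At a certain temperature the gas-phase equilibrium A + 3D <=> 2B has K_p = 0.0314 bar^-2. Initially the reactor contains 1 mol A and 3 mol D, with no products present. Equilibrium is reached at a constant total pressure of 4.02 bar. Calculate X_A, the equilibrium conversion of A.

X = 0.279

Basis: 1 mol A initially; let X = conversion of A. Extent ξ = X.
Species balance: n_A = 1 − X; n_D = 3 − 3X; n_B = 2X.
Summing: n_T = 4 − 2X.
Mole fractions y_i = n_i/n_T; K_p = p_B^2 / (p_A p_D^3) with p_i = y_i·P.
This yields a degree-4 equation in X; solving on (0,1), X = 0.279.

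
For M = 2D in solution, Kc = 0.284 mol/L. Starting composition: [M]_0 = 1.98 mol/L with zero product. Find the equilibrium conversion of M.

X = 0.172

Let X = conversion of M; extent ξ = 1.98·X mol/L.
Concentrations: [M] = 1.98 − 1.98X; [D] = 3.96X.
Kc = [D]^2 / ([M]).
Solving Kc = 0.284 for X ∈ (0,1): X = 0.172.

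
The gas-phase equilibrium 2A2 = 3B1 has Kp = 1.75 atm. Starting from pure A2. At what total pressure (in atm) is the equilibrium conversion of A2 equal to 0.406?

Basis: 1 mol A2 initially; let X = conversion of A2. Extent ξ = 0.5X.
At extent ξ: n_A2 = 1 − X; n_B1 = 1.5X.
Summing: n_T = 1 + 0.5X.
Kp = p_B1^3 / (p_A2^2) with p_i = (n_i/n_T)·P.
At X = 0.406: the mole-fraction product g(X) = Π y_i^ν_i = 0.5321. Since Kp = g(X)·P^{1}, P = (Kp/g)^(1/1) = (1.75/0.5321)^(1/1) = 3.29 atm.

P = 3.29 atm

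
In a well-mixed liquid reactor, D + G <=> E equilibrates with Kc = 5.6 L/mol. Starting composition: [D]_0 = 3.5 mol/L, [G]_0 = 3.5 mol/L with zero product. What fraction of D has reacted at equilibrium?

Let X = conversion of D; extent ξ = 3.5·X mol/L.
Concentrations: [D] = 3.5 − 3.5X; [G] = 3.5 − 3.5X; [E] = 3.5X.
Kc = [E] / ([D] [G]).
Setting equal to 5.6 and solving for X on (0,1) gives X = 0.798.

X = 0.798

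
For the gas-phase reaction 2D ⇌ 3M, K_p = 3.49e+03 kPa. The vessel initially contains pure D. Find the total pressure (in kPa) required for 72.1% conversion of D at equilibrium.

P = 292 kPa

Let X = conversion of D (basis 1 mol D); extent of reaction ξ = 0.5X.
Species balance: n_D = 1 − X; n_M = 1.5X.
n_T = Σnᵢ = 1 + 0.5X.
K_p = p_M^3 / (p_D^2) with p_i = (n_i/n_T)·P.
At X = 0.721: the mole-fraction product g(X) = Π y_i^ν_i = 11.94. Since K_p = g(X)·P^{1}, P = (K_p/g)^(1/1) = (3.49e+03/11.94)^(1/1) = 292 kPa.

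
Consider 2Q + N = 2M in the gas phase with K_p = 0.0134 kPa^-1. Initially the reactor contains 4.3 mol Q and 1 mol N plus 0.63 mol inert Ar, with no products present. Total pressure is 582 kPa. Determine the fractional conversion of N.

Let X = conversion of N (basis 1 mol N); extent of reaction ξ = X.
Mole table: n_Q = 4.3 − 2X; n_N = 1 − X; n_M = 2X; n_I = 0.63 (inert).
Summing: n_T = 5.93 − X.
Mole fractions y_i = n_i/n_T; K_p = p_M^2 / (p_Q^2 p_N) with p_i = y_i·P.
This yields a degree-3 equation in X; solving on (0,1), X = 0.783.

X = 0.783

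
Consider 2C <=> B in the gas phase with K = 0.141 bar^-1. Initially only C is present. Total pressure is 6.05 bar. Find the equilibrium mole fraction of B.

y_B = 0.355

Take 1 mol C as basis and let X be its fractional conversion, so ξ = 0.5X.
Species balance: n_C = 1 − X; n_B = 0.5X.
Total moles n_T = 1 − 0.5X.
With p_i = (n_i/n_T)P, K = p_B / (p_C^2).
Substituting and setting equal to 0.141 bar^-1 gives a polynomial in X; the root in (0,1) is X = 0.524.
Then n_B = 0.262, n_T = 0.738, so y_B = 0.355.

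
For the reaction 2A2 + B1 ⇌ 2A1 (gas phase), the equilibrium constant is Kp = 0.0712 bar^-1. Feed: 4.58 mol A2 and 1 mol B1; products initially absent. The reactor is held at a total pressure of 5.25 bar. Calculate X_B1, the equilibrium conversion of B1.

X = 0.396

Basis: 1 mol B1 initially; let X = conversion of B1. Extent ξ = X.
Mole table: n_A2 = 4.58 − 2X; n_B1 = 1 − X; n_A1 = 2X.
Total moles n_T = 5.58 − X.
y_i = n_i/n_T, p_i = y_i·P. Kp = p_A1^2 / (p_A2^2 p_B1).
Setting this equal to 0.0712 bar^-1 and taking the physical root (0 < X < 1) gives X = 0.396.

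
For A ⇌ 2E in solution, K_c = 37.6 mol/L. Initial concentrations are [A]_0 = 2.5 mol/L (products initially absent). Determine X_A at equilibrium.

X = 0.821

Let X = conversion of A; extent ξ = 2.5·X mol/L.
Concentrations: [A] = 2.5 − 2.5X; [E] = 5X.
K_c = [E]^2 / ([A]).
Equating to 37.6 mol/L: the physical root is X = 0.821.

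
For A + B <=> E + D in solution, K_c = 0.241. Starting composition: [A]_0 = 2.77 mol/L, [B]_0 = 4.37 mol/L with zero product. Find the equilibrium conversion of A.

Let X = conversion of A; extent ξ = 2.77·X mol/L.
Concentrations: [A] = 2.77 − 2.77X; [B] = 4.37 − 2.77X; [E] = 2.77X; [D] = 2.77X.
K_c = [E] [D] / ([A] [B]).
This equals 0.241 at X = 0.408 (the root in 0 < X < 1).

X = 0.408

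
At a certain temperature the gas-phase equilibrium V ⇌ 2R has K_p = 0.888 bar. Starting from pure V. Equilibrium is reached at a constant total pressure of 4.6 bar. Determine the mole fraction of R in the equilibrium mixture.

y_R = 0.353

Let X = conversion of V (basis 1 mol V); extent of reaction ξ = X.
Moles: n_V = 1 − X; n_R = 2X.
Summing: n_T = 1 + X.
Mole fractions y_i = n_i/n_T; K_p = p_R^2 / (p_V) with p_i = y_i·P.
Substituting and setting equal to 0.888 bar gives a polynomial in X; the root in (0,1) is X = 0.215.
Then n_R = 0.429, n_T = 1.21, so y_R = 0.353.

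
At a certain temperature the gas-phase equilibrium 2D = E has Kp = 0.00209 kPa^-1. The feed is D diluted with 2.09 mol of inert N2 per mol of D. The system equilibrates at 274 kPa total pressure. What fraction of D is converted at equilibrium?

X = 0.229

Let X = conversion of D (basis 1 mol D); extent of reaction ξ = 0.5X.
Species balance: n_D = 1 − X; n_E = 0.5X; n_I = 2.09 (inert).
Summing: n_T = 3.09 − 0.5X.
Mole fractions y_i = n_i/n_T; Kp = p_E / (p_D^2) with p_i = y_i·P.
This yields a degree-2 equation in X; solving on (0,1), X = 0.229.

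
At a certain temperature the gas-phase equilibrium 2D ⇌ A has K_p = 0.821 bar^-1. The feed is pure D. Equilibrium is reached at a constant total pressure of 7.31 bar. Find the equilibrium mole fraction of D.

y_D = 0.333

Basis: 1 mol D initially; let X = conversion of D. Extent ξ = 0.5X.
Mole table: n_D = 1 − X; n_A = 0.5X.
Summing: n_T = 1 − 0.5X.
With p_i = (n_i/n_T)P, K_p = p_A / (p_D^2).
Equating to 0.821 bar^-1 and solving on 0 < X < 1: X = 0.800.
Then n_D = 0.2, n_T = 0.6, so y_D = 0.333.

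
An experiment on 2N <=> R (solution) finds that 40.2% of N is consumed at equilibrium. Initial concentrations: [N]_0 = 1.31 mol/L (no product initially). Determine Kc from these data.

Kc = 0.429 L/mol

Let X = conversion of N.
Concentrations: [N] = 1.31 − 1.31X; [R] = 0.655X.
At X = 0.402: [N] = 0.783, [R] = 0.263.
Kc = [R] / ([N]^2) = 0.429 L/mol.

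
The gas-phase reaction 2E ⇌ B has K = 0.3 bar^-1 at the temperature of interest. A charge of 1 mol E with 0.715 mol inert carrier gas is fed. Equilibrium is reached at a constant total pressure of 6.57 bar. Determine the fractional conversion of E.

X = 0.551

Let X = conversion of E (basis 1 mol E); extent of reaction ξ = 0.5X.
At extent ξ: n_E = 1 − X; n_B = 0.5X; n_I = 0.715 (inert).
n_T = Σnᵢ = 1.71 − 0.5X.
With p_i = (n_i/n_T)P, K = p_B / (p_E^2).
Equating to 0.3 bar^-1 and solving on 0 < X < 1: X = 0.551.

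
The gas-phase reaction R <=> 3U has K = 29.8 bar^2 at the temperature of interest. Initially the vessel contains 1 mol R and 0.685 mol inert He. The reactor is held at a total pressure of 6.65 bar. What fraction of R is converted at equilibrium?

Basis: 1 mol R initially; let X = conversion of R. Extent ξ = X.
Species balance: n_R = 1 − X; n_U = 3X; n_I = 0.685 (inert).
Total moles n_T = 1.69 + 2X.
With p_i = (n_i/n_T)P, K = p_U^3 / (p_R).
Equating to 29.8 bar^2 and solving on 0 < X < 1: X = 0.451.

X = 0.451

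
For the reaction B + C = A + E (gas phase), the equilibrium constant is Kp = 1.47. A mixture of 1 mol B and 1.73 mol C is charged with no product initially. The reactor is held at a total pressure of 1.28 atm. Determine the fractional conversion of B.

X = 0.689

Take 1 mol B as basis and let X be its fractional conversion, so ξ = X.
Species balance: n_B = 1 − X; n_C = 1.73 − X; n_A = X; n_E = X.
Since Δν = 0, n_T = 2.73 throughout.
Mole fractions y_i = n_i/n_T; Kp = p_A p_E / (p_B p_C) with p_i = y_i·P.
Substituting and setting equal to 1.47 gives a polynomial in X; the root in (0,1) is X = 0.689.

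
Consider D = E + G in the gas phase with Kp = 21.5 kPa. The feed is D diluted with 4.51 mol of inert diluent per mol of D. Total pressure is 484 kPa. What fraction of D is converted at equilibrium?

Take 1 mol D as basis and let X be its fractional conversion, so ξ = X.
Mole table: n_D = 1 − X; n_E = X; n_G = X; n_I = 4.51 (inert).
n_T = Σnᵢ = 5.51 + X.
With p_i = (n_i/n_T)P, Kp = p_E p_G / (p_D).
This yields a degree-2 equation in X; solving on (0,1), X = 0.398.

X = 0.398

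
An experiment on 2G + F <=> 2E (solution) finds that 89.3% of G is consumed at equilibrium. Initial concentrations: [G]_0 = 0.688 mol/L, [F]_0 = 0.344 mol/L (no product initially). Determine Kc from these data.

Kc = 1.89e+03 L/mol

Let X = conversion of G.
Concentrations: [G] = 0.688 − 0.688X; [F] = 0.344 − 0.344X; [E] = 0.688X.
At X = 0.893: [G] = 0.0736, [F] = 0.0368, [E] = 0.614.
Kc = [E]^2 / ([G]^2 [F]) = 1.89e+03 L/mol.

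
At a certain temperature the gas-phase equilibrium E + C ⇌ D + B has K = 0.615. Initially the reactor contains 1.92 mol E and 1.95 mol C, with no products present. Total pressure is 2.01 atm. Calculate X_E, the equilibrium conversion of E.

Basis: 1.92 mol E initially; let X = conversion of E. Extent ξ = 1.92X.
At extent ξ: n_E = 1.92 − 1.92X; n_C = 1.95 − 1.92X; n_D = 1.92X; n_B = 1.92X.
n_T stays at 3.87 (no change in mole number).
With p_i = (n_i/n_T)P, K = p_D p_B / (p_E p_C).
Substituting and setting equal to 0.615 gives a polynomial in X; the root in (0,1) is X = 0.443.

X = 0.443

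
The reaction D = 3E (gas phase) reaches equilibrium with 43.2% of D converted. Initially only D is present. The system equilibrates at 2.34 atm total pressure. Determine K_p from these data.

K_p = 6.04 atm^2

Let X = conversion of D (basis 1 mol D); extent of reaction ξ = X.
Moles: n_D = 1 − X; n_E = 3X.
n_T = Σnᵢ = 1 + 2X.
At X = 0.432: n_D = 0.568, n_E = 1.3, n_T = 1.86.
p_i = (n_i/n_T)·P. K_p = p_E^3 / (p_D) = 6.04 atm^2.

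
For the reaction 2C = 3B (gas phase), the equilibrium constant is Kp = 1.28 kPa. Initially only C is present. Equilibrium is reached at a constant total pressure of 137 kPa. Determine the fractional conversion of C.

X = 0.131

Basis: 1 mol C initially; let X = conversion of C. Extent ξ = 0.5X.
Species balance: n_C = 1 − X; n_B = 1.5X.
n_T = Σnᵢ = 1 + 0.5X.
With p_i = (n_i/n_T)P, Kp = p_B^3 / (p_C^2).
Setting this equal to 1.28 kPa and taking the physical root (0 < X < 1) gives X = 0.131.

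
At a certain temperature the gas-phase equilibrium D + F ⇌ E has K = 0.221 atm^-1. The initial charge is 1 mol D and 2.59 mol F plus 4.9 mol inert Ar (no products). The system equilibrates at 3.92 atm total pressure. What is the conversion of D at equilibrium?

X = 0.200

Basis: 1 mol D initially; let X = conversion of D. Extent ξ = X.
Mole table: n_D = 1 − X; n_F = 2.59 − X; n_E = X; n_I = 4.9 (inert).
Summing: n_T = 8.49 − X.
y_i = n_i/n_T, p_i = y_i·P. K = p_E / (p_D p_F).
Substituting and setting equal to 0.221 atm^-1 gives a polynomial in X; the root in (0,1) is X = 0.200.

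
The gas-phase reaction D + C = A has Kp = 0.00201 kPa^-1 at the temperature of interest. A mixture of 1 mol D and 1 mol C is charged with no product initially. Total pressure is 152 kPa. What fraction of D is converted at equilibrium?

Let X = conversion of D (basis 1 mol D); extent of reaction ξ = X.
Moles: n_D = 1 − X; n_C = 1 − X; n_A = X.
Total moles n_T = 2 − X.
With p_i = (n_i/n_T)P, Kp = p_A / (p_D p_C).
Substituting and setting equal to 0.00201 kPa^-1 gives a polynomial in X; the root in (0,1) is X = 0.125.

X = 0.125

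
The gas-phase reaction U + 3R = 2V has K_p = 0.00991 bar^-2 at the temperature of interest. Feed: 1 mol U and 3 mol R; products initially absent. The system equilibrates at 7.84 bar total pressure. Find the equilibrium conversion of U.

Let X = conversion of U (basis 1 mol U); extent of reaction ξ = X.
At extent ξ: n_U = 1 − X; n_R = 3 − 3X; n_V = 2X.
Summing: n_T = 4 − 2X.
With p_i = (n_i/n_T)P, K_p = p_V^2 / (p_U p_R^3).
Equating to 0.00991 bar^-2 and solving on 0 < X < 1: X = 0.295.

X = 0.295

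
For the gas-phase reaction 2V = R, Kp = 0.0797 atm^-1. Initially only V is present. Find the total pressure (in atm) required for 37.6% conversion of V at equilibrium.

P = 4.92 atm

Take 1 mol V as basis and let X be its fractional conversion, so ξ = 0.5X.
At extent ξ: n_V = 1 − X; n_R = 0.5X.
Summing: n_T = 1 − 0.5X.
Kp = p_R / (p_V^2) with p_i = (n_i/n_T)·P.
At X = 0.376: the mole-fraction product g(X) = Π y_i^ν_i = 0.3921. Since Kp = g(X)·P^{-1}, P = (g/Kp)^(1/1) = (0.3921/0.0797)^(1/1) = 4.92 atm.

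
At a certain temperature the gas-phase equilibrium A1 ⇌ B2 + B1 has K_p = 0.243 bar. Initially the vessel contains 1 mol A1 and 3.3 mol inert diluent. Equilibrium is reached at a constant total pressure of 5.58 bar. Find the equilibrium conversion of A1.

Take 1 mol A1 as basis and let X be its fractional conversion, so ξ = X.
Species balance: n_A1 = 1 − X; n_B2 = X; n_B1 = X; n_I = 3.3 (inert).
Total moles n_T = 4.3 + X.
With p_i = (n_i/n_T)P, K_p = p_B2 p_B1 / (p_A1).
Equating to 0.243 bar and solving on 0 < X < 1: X = 0.360.

X = 0.360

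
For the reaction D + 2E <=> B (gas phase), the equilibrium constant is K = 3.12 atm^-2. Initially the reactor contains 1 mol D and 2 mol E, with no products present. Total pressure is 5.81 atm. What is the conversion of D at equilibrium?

X = 0.849

Let X = conversion of D (basis 1 mol D); extent of reaction ξ = X.
Moles: n_D = 1 − X; n_E = 2 − 2X; n_B = X.
Total moles n_T = 3 − 2X.
y_i = n_i/n_T, p_i = y_i·P. K = p_B / (p_D p_E^2).
Setting this equal to 3.12 atm^-2 and taking the physical root (0 < X < 1) gives X = 0.849.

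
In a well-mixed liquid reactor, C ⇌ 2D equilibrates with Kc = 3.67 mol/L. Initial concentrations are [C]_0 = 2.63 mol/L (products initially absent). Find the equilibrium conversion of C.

Let X = conversion of C; extent ξ = 2.63·X mol/L.
Concentrations: [C] = 2.63 − 2.63X; [D] = 5.26X.
Kc = [D]^2 / ([C]).
Setting equal to 3.67 and solving for X on (0,1) gives X = 0.441.

X = 0.441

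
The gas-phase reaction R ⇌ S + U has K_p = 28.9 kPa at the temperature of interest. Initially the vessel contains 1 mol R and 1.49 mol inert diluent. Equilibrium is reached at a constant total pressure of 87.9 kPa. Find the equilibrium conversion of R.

X = 0.622

Basis: 1 mol R initially; let X = conversion of R. Extent ξ = X.
Mole table: n_R = 1 − X; n_S = X; n_U = X; n_I = 1.49 (inert).
Summing: n_T = 2.49 + X.
y_i = n_i/n_T, p_i = y_i·P. K_p = p_S p_U / (p_R).
This yields a degree-2 equation in X; solving on (0,1), X = 0.622.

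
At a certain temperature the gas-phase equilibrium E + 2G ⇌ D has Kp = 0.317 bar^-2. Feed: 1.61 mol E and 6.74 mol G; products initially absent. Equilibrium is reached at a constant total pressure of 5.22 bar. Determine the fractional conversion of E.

Take 1.61 mol E as basis and let X be its fractional conversion, so ξ = 1.61X.
Species balance: n_E = 1.61 − 1.61X; n_G = 6.74 − 3.22X; n_D = 1.61X.
Summing: n_T = 8.35 − 3.22X.
Mole fractions y_i = n_i/n_T; Kp = p_D / (p_E p_G^2) with p_i = y_i·P.
This yields a degree-3 equation in X; solving on (0,1), X = 0.817.

X = 0.817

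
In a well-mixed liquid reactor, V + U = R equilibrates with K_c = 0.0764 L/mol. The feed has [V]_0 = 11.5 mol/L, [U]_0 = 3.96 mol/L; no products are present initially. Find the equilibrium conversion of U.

X = 0.428

Let X = conversion of U; extent ξ = 3.96·X mol/L.
Concentrations: [V] = 11.5 − 3.96X; [U] = 3.96 − 3.96X; [R] = 3.96X.
K_c = [R] / ([V] [U]).
Setting equal to 0.0764 and solving for X on (0,1) gives X = 0.428.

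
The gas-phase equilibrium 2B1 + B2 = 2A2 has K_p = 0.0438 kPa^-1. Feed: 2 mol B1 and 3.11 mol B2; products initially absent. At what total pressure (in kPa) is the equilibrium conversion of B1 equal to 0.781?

Basis: 2 mol B1 initially; let X = conversion of B1. Extent ξ = X.
Moles: n_B1 = 2 − 2X; n_B2 = 3.11 − X; n_A2 = 2X.
Summing: n_T = 5.11 − X.
K_p = p_A2^2 / (p_B1^2 p_B2) with p_i = (n_i/n_T)·P.
At X = 0.781: the mole-fraction product g(X) = Π y_i^ν_i = 23.64. Since K_p = g(X)·P^{-1}, P = (g/K_p)^(1/1) = (23.64/0.0438)^(1/1) = 540 kPa.

P = 540 kPa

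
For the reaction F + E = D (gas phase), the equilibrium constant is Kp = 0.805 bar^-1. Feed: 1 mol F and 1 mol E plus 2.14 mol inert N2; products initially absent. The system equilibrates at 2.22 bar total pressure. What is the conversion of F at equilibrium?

X = 0.255

Let X = conversion of F (basis 1 mol F); extent of reaction ξ = X.
At extent ξ: n_F = 1 − X; n_E = 1 − X; n_D = X; n_I = 2.14 (inert).
n_T = Σnᵢ = 4.14 − X.
y_i = n_i/n_T, p_i = y_i·P. Kp = p_D / (p_F p_E).
Equating to 0.805 bar^-1 and solving on 0 < X < 1: X = 0.255.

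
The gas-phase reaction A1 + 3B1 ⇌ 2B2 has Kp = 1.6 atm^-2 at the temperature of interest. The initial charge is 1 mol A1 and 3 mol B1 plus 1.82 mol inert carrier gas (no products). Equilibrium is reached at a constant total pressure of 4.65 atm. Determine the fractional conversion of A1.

X = 0.580

Basis: 1 mol A1 initially; let X = conversion of A1. Extent ξ = X.
Moles: n_A1 = 1 − X; n_B1 = 3 − 3X; n_B2 = 2X; n_I = 1.82 (inert).
n_T = Σnᵢ = 5.82 − 2X.
Mole fractions y_i = n_i/n_T; Kp = p_B2^2 / (p_A1 p_B1^3) with p_i = y_i·P.
Equating to 1.6 atm^-2 and solving on 0 < X < 1: X = 0.580.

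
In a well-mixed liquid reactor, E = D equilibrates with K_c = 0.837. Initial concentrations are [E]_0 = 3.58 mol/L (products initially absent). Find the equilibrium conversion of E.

X = 0.456

Let X = conversion of E; extent ξ = 3.58·X mol/L.
Concentrations: [E] = 3.58 − 3.58X; [D] = 3.58X.
K_c = [D] / ([E]).
Solving K_c = 0.837 for X ∈ (0,1): X = 0.456.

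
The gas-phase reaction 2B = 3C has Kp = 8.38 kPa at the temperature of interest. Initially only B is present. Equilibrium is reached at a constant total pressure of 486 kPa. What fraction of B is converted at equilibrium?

Basis: 1 mol B initially; let X = conversion of B. Extent ξ = 0.5X.
Mole table: n_B = 1 − X; n_C = 1.5X.
n_T = Σnᵢ = 1 + 0.5X.
y_i = n_i/n_T, p_i = y_i·P. Kp = p_C^3 / (p_B^2).
Setting this equal to 8.38 kPa and taking the physical root (0 < X < 1) gives X = 0.158.

X = 0.158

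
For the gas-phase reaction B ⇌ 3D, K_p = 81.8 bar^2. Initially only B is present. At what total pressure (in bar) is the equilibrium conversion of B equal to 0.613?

Basis: 1 mol B initially; let X = conversion of B. Extent ξ = X.
Moles: n_B = 1 − X; n_D = 3X.
Summing: n_T = 1 + 2X.
K_p = p_D^3 / (p_B) with p_i = (n_i/n_T)·P.
At X = 0.613: the mole-fraction product g(X) = Π y_i^ν_i = 3.243. Since K_p = g(X)·P^{2}, P = (K_p/g)^(1/2) = (81.8/3.243)^(1/2) = 5.02 bar.

P = 5.02 bar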